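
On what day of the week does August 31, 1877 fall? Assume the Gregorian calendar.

Friday

January 1, 1877 is a Monday.
Jan 1, 1877 → Feb 1, 1877: 31 days (January has 31).
Feb 1, 1877 → Mar 1, 1877: 28 days (February has 28).
Mar 1, 1877 → Apr 1, 1877: 31 days (March has 31).
Apr 1, 1877 → May 1, 1877: 30 days (April has 30).
May 1, 1877 → Jun 1, 1877: 31 days (May has 31).
Jun 1, 1877 → Jul 1, 1877: 30 days (June has 30).
Jul 1, 1877 → Aug 1, 1877: 31 days (July has 31).
Aug 1, 1877 → Aug 31, 1877: 30 days.
Total: 242 days.
242 mod 7 = 4, so Monday + 4 = Friday.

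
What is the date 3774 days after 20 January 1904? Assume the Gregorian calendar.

May 21, 1914

+366 (one year; includes Feb 29, 1904) → Jan 20, 1905 (3408 left).
+365 (one year) → Jan 20, 1906 (3043 left).
+365 (one year) → Jan 20, 1907 (2678 left).
+365 (one year) → Jan 20, 1908 (2313 left).
+366 (one year; includes Feb 29, 1908) → Jan 20, 1909 (1947 left).
+365 (one year) → Jan 20, 1910 (1582 left).
+365 (one year) → Jan 20, 1911 (1217 left).
+365 (one year) → Jan 20, 1912 (852 left).
+366 (one year; includes Feb 29, 1912) → Jan 20, 1913 (486 left).
+365 (one year) → Jan 20, 1914 (121 left).
Jan has 31 days: +12 → Feb 1, 1914 (109 left).
Feb has 28 days: +28 → Mar 1, 1914 (81 left).
Mar has 31 days: +31 → Apr 1, 1914 (50 left).
Apr has 30 days: +30 → May 1, 1914 (20 left).
+20 → May 21, 1914.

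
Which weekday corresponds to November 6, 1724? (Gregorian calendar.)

Doomsday rule: the anchor day for the 1700s is Sunday. For year 24: 24÷12 = 2 r 0, and 0÷4 = 0, so 2+0+0 = 2.
Sunday + 2 ≡ Tuesday — that's 1724's doomsday.
In November the doomsday date is Nov 7.
Nov 6 is 1 day before Nov 7; 1 mod 7 = 1, so Tuesday − 1 = Monday.

Monday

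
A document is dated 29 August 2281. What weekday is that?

Monday

Doomsday rule: the anchor day for the 2200s is Friday. For year 81: 81÷12 = 6 r 9, and 9÷4 = 2, so 6+9+2 = 17.
Friday + 17 ≡ Monday — that's 2281's doomsday.
In August the doomsday date is Aug 8.
Aug 29 is 21 days after Aug 8; 21 mod 7 = 0, so Monday + 0 = Monday.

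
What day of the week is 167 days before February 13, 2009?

Saturday

First find the weekday of Feb 13, 2009. Doomsday rule: the anchor day for the 2000s is Tuesday. For year 09: 9÷12 = 0 r 9, and 9÷4 = 2, so 0+9+2 = 11.
Tuesday + 11 ≡ Saturday — that's 2009's doomsday.
In February the doomsday date is Feb 28 (2009 is not a leap year).
Feb 13 is 15 days before Feb 28; 15 mod 7 = 1, so Saturday − 1 = Friday.
167 mod 7 = 6, so 167 days before a Friday is Friday − 6 = Saturday.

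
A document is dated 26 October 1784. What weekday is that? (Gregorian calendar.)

Doomsday rule: the anchor day for the 1700s is Sunday. For year 84: 84÷12 = 7 r 0, and 0÷4 = 0, so 7+0+0 = 7.
Sunday + 7 ≡ Sunday — that's 1784's doomsday.
In October the doomsday date is Oct 10.
Oct 26 is 16 days after Oct 10; 16 mod 7 = 2, so Sunday + 2 = Tuesday.

Tuesday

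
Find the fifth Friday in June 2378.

June 1, 2378 is a Thursday.
The first Friday is therefore June 2 (1 days later).
The fifth Friday is 2 + 4×7 = June 30.

June 30, 2378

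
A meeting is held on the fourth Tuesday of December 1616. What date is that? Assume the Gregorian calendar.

December 1, 1616 is a Thursday.
The first Tuesday is therefore December 6 (5 days later).
The fourth Tuesday is 6 + 3×7 = December 27.

December 27, 1616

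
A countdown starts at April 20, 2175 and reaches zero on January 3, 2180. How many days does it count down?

Apr 20, 2175 → Apr 20, 2176: 366 days (Feb 29, 2176 is in that span).
Apr 20, 2176 → Apr 20, 2177: 365 days.
Apr 20, 2177 → Apr 20, 2178: 365 days.
Apr 20, 2178 → Apr 20, 2179: 365 days.
Apr 20, 2179 → May 20, 2179: 30 days (April has 30).
May 20, 2179 → Jun 20, 2179: 31 days (May has 31).
Jun 20, 2179 → Jul 20, 2179: 30 days (June has 30).
Jul 20, 2179 → Aug 20, 2179: 31 days (July has 31).
Aug 20, 2179 → Sep 20, 2179: 31 days (August has 31).
Sep 20, 2179 → Oct 20, 2179: 30 days (September has 30).
Oct 20, 2179 → Nov 20, 2179: 31 days (October has 31).
Nov 20, 2179 → Dec 20, 2179: 30 days (November has 30).
Dec 20, 2179 → Jan 3, 2180: 14 days.
Total: 1719 days.

1719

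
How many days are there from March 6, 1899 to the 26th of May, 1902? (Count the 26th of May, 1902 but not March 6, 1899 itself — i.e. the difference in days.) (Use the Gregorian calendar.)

1176

Mar 6, 1899 → Mar 6, 1900: 365 days.
Mar 6, 1900 → Mar 6, 1901: 365 days.
Mar 6, 1901 → Mar 6, 1902: 365 days.
Mar 6, 1902 → Apr 6, 1902: 31 days (March has 31).
Apr 6, 1902 → May 6, 1902: 30 days (April has 30).
May 6, 1902 → May 26, 1902: 20 days.
Total: 1176 days.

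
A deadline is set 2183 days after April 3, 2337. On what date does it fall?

March 26, 2343

+365 (one year) → Apr 3, 2338 (1818 left).
+365 (one year) → Apr 3, 2339 (1453 left).
+366 (one year; includes Feb 29, 2340) → Apr 3, 2340 (1087 left).
+365 (one year) → Apr 3, 2341 (722 left).
+365 (one year) → Apr 3, 2342 (357 left).
Apr has 30 days: +28 → May 1, 2342 (329 left).
May has 31 days: +31 → Jun 1, 2342 (298 left).
Jun has 30 days: +30 → Jul 1, 2342 (268 left).
Jul has 31 days: +31 → Aug 1, 2342 (237 left).
Aug has 31 days: +31 → Sep 1, 2342 (206 left).
Sep has 30 days: +30 → Oct 1, 2342 (176 left).
Oct has 31 days: +31 → Nov 1, 2342 (145 left).
Nov has 30 days: +30 → Dec 1, 2342 (115 left).
Dec has 31 days: +31 → Jan 1, 2343 (84 left).
Jan has 31 days: +31 → Feb 1, 2343 (53 left).
Feb has 28 days: +28 → Mar 1, 2343 (25 left).
+25 → Mar 26, 2343.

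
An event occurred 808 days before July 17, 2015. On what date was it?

−365 (one year) → Jul 17, 2014 (443 left).
−365 (one year) → Jul 17, 2013 (78 left).
−17 → Jun 30, 2013 (end of Jun, 30 days; 61 left).
−30 → May 31, 2013 (end of May, 31 days; 31 left).
−31 → Apr 30, 2013 (end of Apr, 30 days; 0 left).

April 30, 2013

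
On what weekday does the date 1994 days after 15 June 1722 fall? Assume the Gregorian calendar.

Sunday

First find the weekday of Jun 15, 1722. Doomsday rule: the anchor day for the 1700s is Sunday. For year 22: 22÷12 = 1 r 10, and 10÷4 = 2, so 1+10+2 = 13.
Sunday + 13 ≡ Saturday — that's 1722's doomsday.
In June the doomsday date is Jun 6.
Jun 15 is 9 days after Jun 6; 9 mod 7 = 2, so Saturday + 2 = Monday.
1994 mod 7 = 6, so 1994 days after a Monday is Monday + 6 = Sunday.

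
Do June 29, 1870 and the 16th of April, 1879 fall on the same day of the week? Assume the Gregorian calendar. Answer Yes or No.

From Jun 29, 1870 to Apr 16, 1879 is 3213 days.
3213 mod 7 = 0, so they are the same weekday.
(Jun 29, 1870 is a Wednesday; Apr 16, 1879 is a Wednesday.)

Yes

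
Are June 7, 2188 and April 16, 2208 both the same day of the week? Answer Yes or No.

From Jun 7, 2188 to Apr 16, 2208 is 7252 days.
7252 mod 7 = 0, so they are the same weekday.
(Jun 7, 2188 is a Saturday; Apr 16, 2208 is a Saturday.)

Yes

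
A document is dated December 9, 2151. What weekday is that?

Thursday

Doomsday rule: the anchor day for the 2100s is Sunday. For year 51: 51÷12 = 4 r 3, and 3÷4 = 0, so 4+3+0 = 7.
Sunday + 7 ≡ Sunday — that's 2151's doomsday.
In December the doomsday date is Dec 12.
Dec 9 is 3 days before Dec 12; 3 mod 7 = 3, so Sunday − 3 = Thursday.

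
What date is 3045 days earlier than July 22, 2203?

−365 (one year) → Jul 22, 2202 (2680 left).
−365 (one year) → Jul 22, 2201 (2315 left).
−365 (one year) → Jul 22, 2200 (1950 left).
−365 (one year) → Jul 22, 2199 (1585 left).
−365 (one year) → Jul 22, 2198 (1220 left).
−365 (one year) → Jul 22, 2197 (855 left).
−365 (one year) → Jul 22, 2196 (490 left).
−366 (one year; includes Feb 29, 2196) → Jul 22, 2195 (124 left).
−22 → Jun 30, 2195 (end of Jun, 30 days; 102 left).
−30 → May 31, 2195 (end of May, 31 days; 72 left).
−31 → Apr 30, 2195 (end of Apr, 30 days; 41 left).
−30 → Mar 31, 2195 (end of Mar, 31 days; 11 left).
−11 → Mar 20, 2195.

March 20, 2195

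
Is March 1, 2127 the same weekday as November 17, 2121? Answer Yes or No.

No

From Nov 17, 2121 to Mar 1, 2127 is 1930 days.
1930 mod 7 = 5, so they are different weekdays.
(Nov 17, 2121 is a Monday; Mar 1, 2127 is a Saturday.)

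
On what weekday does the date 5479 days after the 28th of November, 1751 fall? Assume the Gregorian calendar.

Nov 28, 1751 is a Sunday.
5479 mod 7 = 5, so 5479 days after a Sunday is Sunday + 5 = Friday.

Friday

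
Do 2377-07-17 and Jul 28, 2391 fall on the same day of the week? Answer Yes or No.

From Jul 17, 2377 to Jul 28, 2391 is 5124 days.
5124 mod 7 = 0, so they are the same weekday.
(Jul 17, 2377 is a Sunday; Jul 28, 2391 is a Sunday.)

Yes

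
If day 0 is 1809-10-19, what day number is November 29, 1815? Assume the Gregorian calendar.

Oct 19, 1809 → Oct 19, 1810: 365 days.
Oct 19, 1810 → Oct 19, 1811: 365 days.
Oct 19, 1811 → Oct 19, 1812: 366 days (Feb 29, 1812 is in that span).
Oct 19, 1812 → Oct 19, 1813: 365 days.
Oct 19, 1813 → Oct 19, 1814: 365 days.
Oct 19, 1814 → Oct 19, 1815: 365 days.
Oct 19, 1815 → Nov 19, 1815: 31 days (October has 31).
Nov 19, 1815 → Nov 29, 1815: 10 days.
Total: 2232 days.

2232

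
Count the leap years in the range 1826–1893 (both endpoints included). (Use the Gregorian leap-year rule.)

Multiples of 4 in [1826,1893]: 17.
Of those, multiples of 100: 0 (not leap unless ÷400).
Multiples of 400: 0.
Leap years = 17 − 0 + 0 = 17.

17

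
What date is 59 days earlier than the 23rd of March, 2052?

−23 → Feb 29, 2052 (end of Feb, 29 days; 36 left).
−29 → Jan 31, 2052 (end of Jan, 31 days; 7 left).
−7 → Jan 24, 2052.

January 24, 2052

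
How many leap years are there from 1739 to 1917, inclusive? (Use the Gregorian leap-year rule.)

Multiples of 4 in [1739,1917]: 45.
Of those, multiples of 100: 2 (not leap unless ÷400).
Multiples of 400: 0.
Leap years = 45 − 2 + 0 = 43.

43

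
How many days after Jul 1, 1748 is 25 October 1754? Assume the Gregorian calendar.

2307

Jul 1, 1748 → Jul 1, 1749: 365 days.
Jul 1, 1749 → Jul 1, 1750: 365 days.
Jul 1, 1750 → Jul 1, 1751: 365 days.
Jul 1, 1751 → Jul 1, 1752: 366 days (Feb 29, 1752 is in that span).
Jul 1, 1752 → Jul 1, 1753: 365 days.
Jul 1, 1753 → Jul 1, 1754: 365 days.
Jul 1, 1754 → Aug 1, 1754: 31 days (July has 31).
Aug 1, 1754 → Sep 1, 1754: 31 days (August has 31).
Sep 1, 1754 → Oct 1, 1754: 30 days (September has 30).
Oct 1, 1754 → Oct 25, 1754: 24 days.
Total: 2307 days.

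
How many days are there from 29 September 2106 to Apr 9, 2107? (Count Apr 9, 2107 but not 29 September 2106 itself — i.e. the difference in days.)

Sep 29, 2106 → Oct 29, 2106: 30 days (September has 30).
Oct 29, 2106 → Nov 29, 2106: 31 days (October has 31).
Nov 29, 2106 → Dec 29, 2106: 30 days (November has 30).
Dec 29, 2106 → Jan 29, 2107: 31 days (December has 31).
Jan 29, 2107 → Feb 28, 2107: 30 days (January has 31).
Feb 28, 2107 → Mar 28, 2107: 28 days (February has 28).
Mar 28, 2107 → Apr 9, 2107: 12 days.
Total: 192 days.

192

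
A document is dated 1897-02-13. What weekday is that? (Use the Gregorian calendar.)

Doomsday rule: the anchor day for the 1800s is Friday. For year 97: 97÷12 = 8 r 1, and 1÷4 = 0, so 8+1+0 = 9.
Friday + 9 ≡ Sunday — that's 1897's doomsday.
In February the doomsday date is Feb 28 (1897 is not a leap year).
Feb 13 is 15 days before Feb 28; 15 mod 7 = 1, so Sunday − 1 = Saturday.

Saturday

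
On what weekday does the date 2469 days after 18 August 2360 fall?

Aug 18, 2360 is a Thursday.
2469 mod 7 = 5, so 2469 days after a Thursday is Thursday + 5 = Tuesday.

Tuesday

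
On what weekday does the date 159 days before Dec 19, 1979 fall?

Friday

Dec 19, 1979 is a Wednesday.
159 mod 7 = 5, so 159 days before a Wednesday is Wednesday − 5 = Friday.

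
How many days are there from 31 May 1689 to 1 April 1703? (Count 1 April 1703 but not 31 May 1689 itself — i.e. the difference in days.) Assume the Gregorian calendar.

May 31, 1689 → May 31, 1690: 365 days.
May 31, 1690 → May 31, 1691: 365 days.
May 31, 1691 → May 31, 1692: 366 days (Feb 29, 1692 is in that span).
May 31, 1692 → May 31, 1693: 365 days.
May 31, 1693 → May 31, 1694: 365 days.
May 31, 1694 → May 31, 1695: 365 days.
May 31, 1695 → May 31, 1696: 366 days (Feb 29, 1696 is in that span).
May 31, 1696 → May 31, 1697: 365 days.
May 31, 1697 → May 31, 1698: 365 days.
May 31, 1698 → May 31, 1699: 365 days.
May 31, 1699 → May 31, 1700: 365 days.
May 31, 1700 → May 31, 1701: 365 days.
May 31, 1701 → May 31, 1702: 365 days.
May 31, 1702 → Jun 30, 1702: 30 days (May has 31).
Jun 30, 1702 → Jul 30, 1702: 30 days (June has 30).
Jul 30, 1702 → Aug 30, 1702: 31 days (July has 31).
Aug 30, 1702 → Sep 30, 1702: 31 days (August has 31).
Sep 30, 1702 → Oct 30, 1702: 30 days (September has 30).
Oct 30, 1702 → Nov 30, 1702: 31 days (October has 31).
Nov 30, 1702 → Dec 30, 1702: 30 days (November has 30).
Dec 30, 1702 → Jan 30, 1703: 31 days (December has 31).
Jan 30, 1703 → Feb 28, 1703: 29 days (January has 31).
Feb 28, 1703 → Mar 28, 1703: 28 days (February has 28).
Mar 28, 1703 → Apr 1, 1703: 4 days.
Total: 5052 days.

5052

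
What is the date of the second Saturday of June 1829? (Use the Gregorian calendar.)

June 13, 1829

June 1, 1829 is a Monday.
The first Saturday is therefore June 6 (5 days later).
The second Saturday is 6 + 1×7 = June 13.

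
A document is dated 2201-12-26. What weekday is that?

Saturday

Doomsday rule: the anchor day for the 2200s is Friday. For year 01: 1÷12 = 0 r 1, and 1÷4 = 0, so 0+1+0 = 1.
Friday + 1 ≡ Saturday — that's 2201's doomsday.
In December the doomsday date is Dec 12.
Dec 26 is 14 days after Dec 12; 14 mod 7 = 0, so Saturday + 0 = Saturday.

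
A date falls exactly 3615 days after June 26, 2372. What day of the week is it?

First find the weekday of Jun 26, 2372. Doomsday rule: the anchor day for the 2300s is Wednesday. For year 72: 72÷12 = 6 r 0, and 0÷4 = 0, so 6+0+0 = 6.
Wednesday + 6 ≡ Tuesday — that's 2372's doomsday.
In June the doomsday date is Jun 6.
Jun 26 is 20 days after Jun 6; 20 mod 7 = 6, so Tuesday + 6 = Monday.
3615 mod 7 = 3, so 3615 days after a Monday is Monday + 3 = Thursday.

Thursday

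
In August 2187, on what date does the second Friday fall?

August 1, 2187 is a Wednesday.
The first Friday is therefore August 3 (2 days later).
The second Friday is 3 + 1×7 = August 10.

August 10, 2187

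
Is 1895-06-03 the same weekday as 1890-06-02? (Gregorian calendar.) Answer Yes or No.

Yes

From Jun 2, 1890 to Jun 3, 1895 is 1827 days.
1827 mod 7 = 0, so they are the same weekday.
(Jun 2, 1890 is a Monday; Jun 3, 1895 is a Monday.)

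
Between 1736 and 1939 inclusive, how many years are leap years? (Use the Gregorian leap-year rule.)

49

Multiples of 4 in [1736,1939]: 51.
Of those, multiples of 100: 2 (not leap unless ÷400).
Multiples of 400: 0.
Leap years = 51 − 2 + 0 = 49.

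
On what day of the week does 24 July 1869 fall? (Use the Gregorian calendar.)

January 1, 1869 is a Friday.
Jan 1, 1869 → Feb 1, 1869: 31 days (January has 31).
Feb 1, 1869 → Mar 1, 1869: 28 days (February has 28).
Mar 1, 1869 → Apr 1, 1869: 31 days (March has 31).
Apr 1, 1869 → May 1, 1869: 30 days (April has 30).
May 1, 1869 → Jun 1, 1869: 31 days (May has 31).
Jun 1, 1869 → Jul 1, 1869: 30 days (June has 30).
Jul 1, 1869 → Jul 24, 1869: 23 days.
Total: 204 days.
204 mod 7 = 1, so Friday + 1 = Saturday.

Saturday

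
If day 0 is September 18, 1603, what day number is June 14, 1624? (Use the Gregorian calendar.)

Sep 18, 1603 → Sep 18, 1604: 366 days (Feb 29, 1604 is in that span).
Sep 18, 1604 → Sep 18, 1605: 365 days.
Sep 18, 1605 → Sep 18, 1606: 365 days.
Sep 18, 1606 → Sep 18, 1607: 365 days.
Sep 18, 1607 → Sep 18, 1608: 366 days (Feb 29, 1608 is in that span).
Sep 18, 1608 → Sep 18, 1609: 365 days.
Sep 18, 1609 → Sep 18, 1610: 365 days.
Sep 18, 1610 → Sep 18, 1611: 365 days.
Sep 18, 1611 → Sep 18, 1612: 366 days (Feb 29, 1612 is in that span).
Sep 18, 1612 → Sep 18, 1613: 365 days.
Sep 18, 1613 → Sep 18, 1614: 365 days.
Sep 18, 1614 → Sep 18, 1615: 365 days.
Sep 18, 1615 → Sep 18, 1616: 366 days (Feb 29, 1616 is in that span).
Sep 18, 1616 → Sep 18, 1617: 365 days.
Sep 18, 1617 → Sep 18, 1618: 365 days.
Sep 18, 1618 → Sep 18, 1619: 365 days.
Sep 18, 1619 → Sep 18, 1620: 366 days (Feb 29, 1620 is in that span).
Sep 18, 1620 → Sep 18, 1621: 365 days.
Sep 18, 1621 → Sep 18, 1622: 365 days.
Sep 18, 1622 → Sep 18, 1623: 365 days.
Sep 18, 1623 → Oct 18, 1623: 30 days (September has 30).
Oct 18, 1623 → Nov 18, 1623: 31 days (October has 31).
Nov 18, 1623 → Dec 18, 1623: 30 days (November has 30).
Dec 18, 1623 → Jan 18, 1624: 31 days (December has 31).
Jan 18, 1624 → Feb 18, 1624: 31 days (January has 31).
Feb 18, 1624 → Mar 18, 1624: 29 days (February has 29).
Mar 18, 1624 → Apr 18, 1624: 31 days (March has 31).
Apr 18, 1624 → May 18, 1624: 30 days (April has 30).
May 18, 1624 → Jun 14, 1624: 27 days.
Total: 7575 days.

7575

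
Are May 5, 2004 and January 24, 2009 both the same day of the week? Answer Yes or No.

From May 5, 2004 to Jan 24, 2009 is 1725 days.
1725 mod 7 = 3, so they are different weekdays.
(May 5, 2004 is a Wednesday; Jan 24, 2009 is a Saturday.)

No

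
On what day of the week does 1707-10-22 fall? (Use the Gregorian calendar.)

Doomsday rule: the anchor day for the 1700s is Sunday. For year 07: 7÷12 = 0 r 7, and 7÷4 = 1, so 0+7+1 = 8.
Sunday + 8 ≡ Monday — that's 1707's doomsday.
In October the doomsday date is Oct 10.
Oct 22 is 12 days after Oct 10; 12 mod 7 = 5, so Monday + 5 = Saturday.

Saturday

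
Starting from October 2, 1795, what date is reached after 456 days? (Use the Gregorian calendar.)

+366 (one year; includes Feb 29, 1796) → Oct 2, 1796 (90 left).
Oct has 31 days: +30 → Nov 1, 1796 (60 left).
Nov has 30 days: +30 → Dec 1, 1796 (30 left).
+30 → Dec 31, 1796.

December 31, 1796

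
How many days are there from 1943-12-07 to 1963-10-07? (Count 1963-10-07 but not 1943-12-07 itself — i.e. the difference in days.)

Dec 7, 1943 → Dec 7, 1944: 366 days (Feb 29, 1944 is in that span).
Dec 7, 1944 → Dec 7, 1945: 365 days.
Dec 7, 1945 → Dec 7, 1946: 365 days.
Dec 7, 1946 → Dec 7, 1947: 365 days.
Dec 7, 1947 → Dec 7, 1948: 366 days (Feb 29, 1948 is in that span).
Dec 7, 1948 → Dec 7, 1949: 365 days.
Dec 7, 1949 → Dec 7, 1950: 365 days.
Dec 7, 1950 → Dec 7, 1951: 365 days.
Dec 7, 1951 → Dec 7, 1952: 366 days (Feb 29, 1952 is in that span).
Dec 7, 1952 → Dec 7, 1953: 365 days.
Dec 7, 1953 → Dec 7, 1954: 365 days.
Dec 7, 1954 → Dec 7, 1955: 365 days.
Dec 7, 1955 → Dec 7, 1956: 366 days (Feb 29, 1956 is in that span).
Dec 7, 1956 → Dec 7, 1957: 365 days.
Dec 7, 1957 → Dec 7, 1958: 365 days.
Dec 7, 1958 → Dec 7, 1959: 365 days.
Dec 7, 1959 → Dec 7, 1960: 366 days (Feb 29, 1960 is in that span).
Dec 7, 1960 → Dec 7, 1961: 365 days.
Dec 7, 1961 → Dec 7, 1962: 365 days.
Dec 7, 1962 → Jan 7, 1963: 31 days (December has 31).
Jan 7, 1963 → Feb 7, 1963: 31 days (January has 31).
Feb 7, 1963 → Mar 7, 1963: 28 days (February has 28).
Mar 7, 1963 → Apr 7, 1963: 31 days (March has 31).
Apr 7, 1963 → May 7, 1963: 30 days (April has 30).
May 7, 1963 → Jun 7, 1963: 31 days (May has 31).
Jun 7, 1963 → Jul 7, 1963: 30 days (June has 30).
Jul 7, 1963 → Aug 7, 1963: 31 days (July has 31).
Aug 7, 1963 → Sep 7, 1963: 31 days (August has 31).
Sep 7, 1963 → Oct 7, 1963: 30 days.
Total: 7244 days.

7244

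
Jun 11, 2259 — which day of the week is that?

Saturday

Doomsday rule: the anchor day for the 2200s is Friday. For year 59: 59÷12 = 4 r 11, and 11÷4 = 2, so 4+11+2 = 17.
Friday + 17 ≡ Monday — that's 2259's doomsday.
In June the doomsday date is Jun 6.
Jun 11 is 5 days after Jun 6; 5 mod 7 = 5, so Monday + 5 = Saturday.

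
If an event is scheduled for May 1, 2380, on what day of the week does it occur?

Doomsday rule: the anchor day for the 2300s is Wednesday. For year 80: 80÷12 = 6 r 8, and 8÷4 = 2, so 6+8+2 = 16.
Wednesday + 16 ≡ Friday — that's 2380's doomsday.
In May the doomsday date is May 9.
May 1 is 8 days before May 9; 8 mod 7 = 1, so Friday − 1 = Thursday.

Thursday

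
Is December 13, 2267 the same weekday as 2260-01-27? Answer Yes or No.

From Jan 27, 2260 to Dec 13, 2267 is 2877 days.
2877 mod 7 = 0, so they are the same weekday.
(Jan 27, 2260 is a Friday; Dec 13, 2267 is a Friday.)

Yes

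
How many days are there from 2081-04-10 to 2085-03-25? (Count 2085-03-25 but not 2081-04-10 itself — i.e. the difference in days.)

Apr 10, 2081 → Apr 10, 2082: 365 days.
Apr 10, 2082 → Apr 10, 2083: 365 days.
Apr 10, 2083 → Apr 10, 2084: 366 days (Feb 29, 2084 is in that span).
Apr 10, 2084 → May 10, 2084: 30 days (April has 30).
May 10, 2084 → Jun 10, 2084: 31 days (May has 31).
Jun 10, 2084 → Jul 10, 2084: 30 days (June has 30).
Jul 10, 2084 → Aug 10, 2084: 31 days (July has 31).
Aug 10, 2084 → Sep 10, 2084: 31 days (August has 31).
Sep 10, 2084 → Oct 10, 2084: 30 days (September has 30).
Oct 10, 2084 → Nov 10, 2084: 31 days (October has 31).
Nov 10, 2084 → Dec 10, 2084: 30 days (November has 30).
Dec 10, 2084 → Jan 10, 2085: 31 days (December has 31).
Jan 10, 2085 → Feb 10, 2085: 31 days (January has 31).
Feb 10, 2085 → Mar 10, 2085: 28 days (February has 28).
Mar 10, 2085 → Mar 25, 2085: 15 days.
Total: 1445 days.

1445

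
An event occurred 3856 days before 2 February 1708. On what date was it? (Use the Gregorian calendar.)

July 12, 1697

−365 (one year) → Feb 2, 1707 (3491 left).
−365 (one year) → Feb 2, 1706 (3126 left).
−365 (one year) → Feb 2, 1705 (2761 left).
−366 (one year; includes Feb 29, 1704) → Feb 2, 1704 (2395 left).
−365 (one year) → Feb 2, 1703 (2030 left).
−365 (one year) → Feb 2, 1702 (1665 left).
−365 (one year) → Feb 2, 1701 (1300 left).
−365 (one year) → Feb 2, 1700 (935 left).
−365 (one year) → Feb 2, 1699 (570 left).
−365 (one year) → Feb 2, 1698 (205 left).
−2 → Jan 31, 1698 (end of Jan, 31 days; 203 left).
−31 → Dec 31, 1697 (end of Dec, 31 days; 172 left).
−31 → Nov 30, 1697 (end of Nov, 30 days; 141 left).
−30 → Oct 31, 1697 (end of Oct, 31 days; 111 left).
−31 → Sep 30, 1697 (end of Sep, 30 days; 80 left).
−30 → Aug 31, 1697 (end of Aug, 31 days; 50 left).
−31 → Jul 31, 1697 (end of Jul, 31 days; 19 left).
−19 → Jul 12, 1697.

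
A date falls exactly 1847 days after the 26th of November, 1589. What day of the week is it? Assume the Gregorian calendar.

Saturday

Nov 26, 1589 is a Sunday.
1847 mod 7 = 6, so 1847 days after a Sunday is Sunday + 6 = Saturday.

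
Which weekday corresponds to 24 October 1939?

Tuesday

Doomsday rule: the anchor day for the 1900s is Wednesday. For year 39: 39÷12 = 3 r 3, and 3÷4 = 0, so 3+3+0 = 6.
Wednesday + 6 ≡ Tuesday — that's 1939's doomsday.
In October the doomsday date is Oct 10.
Oct 24 is 14 days after Oct 10; 14 mod 7 = 0, so Tuesday + 0 = Tuesday.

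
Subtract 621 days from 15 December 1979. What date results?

−365 (one year) → Dec 15, 1978 (256 left).
−15 → Nov 30, 1978 (end of Nov, 30 days; 241 left).
−30 → Oct 31, 1978 (end of Oct, 31 days; 211 left).
−31 → Sep 30, 1978 (end of Sep, 30 days; 180 left).
−30 → Aug 31, 1978 (end of Aug, 31 days; 150 left).
−31 → Jul 31, 1978 (end of Jul, 31 days; 119 left).
−31 → Jun 30, 1978 (end of Jun, 30 days; 88 left).
−30 → May 31, 1978 (end of May, 31 days; 58 left).
−31 → Apr 30, 1978 (end of Apr, 30 days; 27 left).
−27 → Apr 3, 1978.

April 3, 1978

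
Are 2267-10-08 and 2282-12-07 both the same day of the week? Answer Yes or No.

No

From Oct 8, 2267 to Dec 7, 2282 is 5539 days.
5539 mod 7 = 2, so they are different weekdays.
(Oct 8, 2267 is a Tuesday; Dec 7, 2282 is a Thursday.)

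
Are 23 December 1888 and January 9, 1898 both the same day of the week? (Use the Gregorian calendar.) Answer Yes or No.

Yes

From Dec 23, 1888 to Jan 9, 1898 is 3304 days.
3304 mod 7 = 0, so they are the same weekday.
(Dec 23, 1888 is a Sunday; Jan 9, 1898 is a Sunday.)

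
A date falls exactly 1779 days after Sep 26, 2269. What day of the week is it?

Monday

First find the weekday of Sep 26, 2269. Doomsday rule: the anchor day for the 2200s is Friday. For year 69: 69÷12 = 5 r 9, and 9÷4 = 2, so 5+9+2 = 16.
Friday + 16 ≡ Sunday — that's 2269's doomsday.
In September the doomsday date is Sep 5.
Sep 26 is 21 days after Sep 5; 21 mod 7 = 0, so Sunday + 0 = Sunday.
1779 mod 7 = 1, so 1779 days after a Sunday is Sunday + 1 = Monday.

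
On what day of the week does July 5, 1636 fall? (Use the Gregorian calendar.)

Doomsday rule: the anchor day for the 1600s is Tuesday. For year 36: 36÷12 = 3 r 0, and 0÷4 = 0, so 3+0+0 = 3.
Tuesday + 3 ≡ Friday — that's 1636's doomsday.
In July the doomsday date is Jul 11.
Jul 5 is 6 days before Jul 11; 6 mod 7 = 6, so Friday − 6 = Saturday.

Saturday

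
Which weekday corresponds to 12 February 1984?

Sunday

January 1, 1984 is a Sunday.
Jan 1, 1984 → Feb 1, 1984: 31 days (January has 31).
Feb 1, 1984 → Feb 12, 1984: 11 days.
Total: 42 days.
42 mod 7 = 0, so Sunday + 0 = Sunday.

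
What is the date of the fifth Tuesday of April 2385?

April 30, 2385

April 1, 2385 is a Monday.
The first Tuesday is therefore April 2 (1 days later).
The fifth Tuesday is 2 + 4×7 = April 30.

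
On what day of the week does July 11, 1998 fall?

Saturday

January 1, 1998 is a Thursday.
Jan 1, 1998 → Feb 1, 1998: 31 days (January has 31).
Feb 1, 1998 → Mar 1, 1998: 28 days (February has 28).
Mar 1, 1998 → Apr 1, 1998: 31 days (March has 31).
Apr 1, 1998 → May 1, 1998: 30 days (April has 30).
May 1, 1998 → Jun 1, 1998: 31 days (May has 31).
Jun 1, 1998 → Jul 1, 1998: 30 days (June has 30).
Jul 1, 1998 → Jul 11, 1998: 10 days.
Total: 191 days.
191 mod 7 = 2, so Thursday + 2 = Saturday.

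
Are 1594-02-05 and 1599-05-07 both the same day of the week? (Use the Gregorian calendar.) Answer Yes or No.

From Feb 5, 1594 to May 7, 1599 is 1917 days.
1917 mod 7 = 6, so they are different weekdays.
(Feb 5, 1594 is a Saturday; May 7, 1599 is a Friday.)

No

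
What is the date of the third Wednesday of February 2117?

February 17, 2117

February 1, 2117 is a Monday.
The first Wednesday is therefore February 3 (2 days later).
The third Wednesday is 3 + 2×7 = February 17.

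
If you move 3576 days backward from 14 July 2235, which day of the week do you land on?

Wednesday

Jul 14, 2235 is a Tuesday.
3576 mod 7 = 6, so 3576 days before a Tuesday is Tuesday − 6 = Wednesday.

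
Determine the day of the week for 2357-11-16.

Saturday

Doomsday rule: the anchor day for the 2300s is Wednesday. For year 57: 57÷12 = 4 r 9, and 9÷4 = 2, so 4+9+2 = 15.
Wednesday + 15 ≡ Thursday — that's 2357's doomsday.
In November the doomsday date is Nov 7.
Nov 16 is 9 days after Nov 7; 9 mod 7 = 2, so Thursday + 2 = Saturday.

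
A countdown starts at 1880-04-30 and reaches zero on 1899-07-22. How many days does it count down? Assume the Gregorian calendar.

7022

Apr 30, 1880 → Apr 30, 1881: 365 days.
Apr 30, 1881 → Apr 30, 1882: 365 days.
Apr 30, 1882 → Apr 30, 1883: 365 days.
Apr 30, 1883 → Apr 30, 1884: 366 days (Feb 29, 1884 is in that span).
Apr 30, 1884 → Apr 30, 1885: 365 days.
Apr 30, 1885 → Apr 30, 1886: 365 days.
Apr 30, 1886 → Apr 30, 1887: 365 days.
Apr 30, 1887 → Apr 30, 1888: 366 days (Feb 29, 1888 is in that span).
Apr 30, 1888 → Apr 30, 1889: 365 days.
Apr 30, 1889 → Apr 30, 1890: 365 days.
Apr 30, 1890 → Apr 30, 1891: 365 days.
Apr 30, 1891 → Apr 30, 1892: 366 days (Feb 29, 1892 is in that span).
Apr 30, 1892 → Apr 30, 1893: 365 days.
Apr 30, 1893 → Apr 30, 1894: 365 days.
Apr 30, 1894 → Apr 30, 1895: 365 days.
Apr 30, 1895 → Apr 30, 1896: 366 days (Feb 29, 1896 is in that span).
Apr 30, 1896 → Apr 30, 1897: 365 days.
Apr 30, 1897 → Apr 30, 1898: 365 days.
Apr 30, 1898 → Apr 30, 1899: 365 days.
Apr 30, 1899 → May 30, 1899: 30 days (April has 30).
May 30, 1899 → Jun 30, 1899: 31 days (May has 31).
Jun 30, 1899 → Jul 22, 1899: 22 days.
Total: 7022 days.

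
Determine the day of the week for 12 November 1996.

Tuesday

January 1, 1996 is a Monday.
Jan 1, 1996 → Feb 1, 1996: 31 days (January has 31).
Feb 1, 1996 → Mar 1, 1996: 29 days (February has 29).
Mar 1, 1996 → Apr 1, 1996: 31 days (March has 31).
Apr 1, 1996 → May 1, 1996: 30 days (April has 30).
May 1, 1996 → Jun 1, 1996: 31 days (May has 31).
Jun 1, 1996 → Jul 1, 1996: 30 days (June has 30).
Jul 1, 1996 → Aug 1, 1996: 31 days (July has 31).
Aug 1, 1996 → Sep 1, 1996: 31 days (August has 31).
Sep 1, 1996 → Oct 1, 1996: 30 days (September has 30).
Oct 1, 1996 → Nov 1, 1996: 31 days (October has 31).
Nov 1, 1996 → Nov 12, 1996: 11 days.
Total: 316 days.
316 mod 7 = 1, so Monday + 1 = Tuesday.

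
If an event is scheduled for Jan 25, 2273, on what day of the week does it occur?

Doomsday rule: the anchor day for the 2200s is Friday. For year 73: 73÷12 = 6 r 1, and 1÷4 = 0, so 6+1+0 = 7.
Friday + 7 ≡ Friday — that's 2273's doomsday.
In January the doomsday date is Jan 3 (2273 is not a leap year).
Jan 25 is 22 days after Jan 3; 22 mod 7 = 1, so Friday + 1 = Saturday.

Saturday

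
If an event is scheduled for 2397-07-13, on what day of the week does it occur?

Sunday

Doomsday rule: the anchor day for the 2300s is Wednesday. For year 97: 97÷12 = 8 r 1, and 1÷4 = 0, so 8+1+0 = 9.
Wednesday + 9 ≡ Friday — that's 2397's doomsday.
In July the doomsday date is Jul 11.
Jul 13 is 2 days after Jul 11; 2 mod 7 = 2, so Friday + 2 = Sunday.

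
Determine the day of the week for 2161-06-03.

Doomsday rule: the anchor day for the 2100s is Sunday. For year 61: 61÷12 = 5 r 1, and 1÷4 = 0, so 5+1+0 = 6.
Sunday + 6 ≡ Saturday — that's 2161's doomsday.
In June the doomsday date is Jun 6.
Jun 3 is 3 days before Jun 6; 3 mod 7 = 3, so Saturday − 3 = Wednesday.

Wednesday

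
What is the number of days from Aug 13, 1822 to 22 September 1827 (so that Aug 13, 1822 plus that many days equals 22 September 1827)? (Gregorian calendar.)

1866

Aug 13, 1822 → Aug 13, 1823: 365 days.
Aug 13, 1823 → Aug 13, 1824: 366 days (Feb 29, 1824 is in that span).
Aug 13, 1824 → Aug 13, 1825: 365 days.
Aug 13, 1825 → Aug 13, 1826: 365 days.
Aug 13, 1826 → Aug 13, 1827: 365 days.
Aug 13, 1827 → Sep 13, 1827: 31 days (August has 31).
Sep 13, 1827 → Sep 22, 1827: 9 days.
Total: 1866 days.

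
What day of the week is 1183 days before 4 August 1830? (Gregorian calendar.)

Wednesday

First find the weekday of Aug 4, 1830. Doomsday rule: the anchor day for the 1800s is Friday. For year 30: 30÷12 = 2 r 6, and 6÷4 = 1, so 2+6+1 = 9.
Friday + 9 ≡ Sunday — that's 1830's doomsday.
In August the doomsday date is Aug 8.
Aug 4 is 4 days before Aug 8; 4 mod 7 = 4, so Sunday − 4 = Wednesday.
1183 mod 7 = 0, so 1183 days before a Wednesday is Wednesday − 0 = Wednesday.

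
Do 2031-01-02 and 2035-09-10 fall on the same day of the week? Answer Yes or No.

From Jan 2, 2031 to Sep 10, 2035 is 1712 days.
1712 mod 7 = 4, so they are different weekdays.
(Jan 2, 2031 is a Thursday; Sep 10, 2035 is a Monday.)

No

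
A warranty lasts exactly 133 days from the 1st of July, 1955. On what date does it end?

November 11, 1955

Jul has 31 days: +31 → Aug 1, 1955 (102 left).
Aug has 31 days: +31 → Sep 1, 1955 (71 left).
Sep has 30 days: +30 → Oct 1, 1955 (41 left).
Oct has 31 days: +31 → Nov 1, 1955 (10 left).
+10 → Nov 11, 1955.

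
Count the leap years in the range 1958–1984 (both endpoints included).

7

Multiples of 4 in [1958,1984]: 7.
Of those, multiples of 100: 0 (not leap unless ÷400).
Multiples of 400: 0.
Leap years = 7 − 0 + 0 = 7.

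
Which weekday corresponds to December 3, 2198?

Doomsday rule: the anchor day for the 2100s is Sunday. For year 98: 98÷12 = 8 r 2, and 2÷4 = 0, so 8+2+0 = 10.
Sunday + 10 ≡ Wednesday — that's 2198's doomsday.
In December the doomsday date is Dec 12.
Dec 3 is 9 days before Dec 12; 9 mod 7 = 2, so Wednesday − 2 = Monday.

Monday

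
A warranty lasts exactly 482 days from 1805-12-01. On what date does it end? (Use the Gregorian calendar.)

March 28, 1807

+365 (one year) → Dec 1, 1806 (117 left).
Dec has 31 days: +31 → Jan 1, 1807 (86 left).
Jan has 31 days: +31 → Feb 1, 1807 (55 left).
Feb has 28 days: +28 → Mar 1, 1807 (27 left).
+27 → Mar 28, 1807.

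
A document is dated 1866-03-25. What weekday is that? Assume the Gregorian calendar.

Doomsday rule: the anchor day for the 1800s is Friday. For year 66: 66÷12 = 5 r 6, and 6÷4 = 1, so 5+6+1 = 12.
Friday + 12 ≡ Wednesday — that's 1866's doomsday.
In March the doomsday date is Mar 14.
Mar 25 is 11 days after Mar 14; 11 mod 7 = 4, so Wednesday + 4 = Sunday.

Sunday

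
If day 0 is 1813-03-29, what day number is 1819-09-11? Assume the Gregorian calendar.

2357

Mar 29, 1813 → Mar 29, 1814: 365 days.
Mar 29, 1814 → Mar 29, 1815: 365 days.
Mar 29, 1815 → Mar 29, 1816: 366 days (Feb 29, 1816 is in that span).
Mar 29, 1816 → Mar 29, 1817: 365 days.
Mar 29, 1817 → Mar 29, 1818: 365 days.
Mar 29, 1818 → Mar 29, 1819: 365 days.
Mar 29, 1819 → Apr 29, 1819: 31 days (March has 31).
Apr 29, 1819 → May 29, 1819: 30 days (April has 30).
May 29, 1819 → Jun 29, 1819: 31 days (May has 31).
Jun 29, 1819 → Jul 29, 1819: 30 days (June has 30).
Jul 29, 1819 → Aug 29, 1819: 31 days (July has 31).
Aug 29, 1819 → Sep 11, 1819: 13 days.
Total: 2357 days.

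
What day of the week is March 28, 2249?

Wednesday

Doomsday rule: the anchor day for the 2200s is Friday. For year 49: 49÷12 = 4 r 1, and 1÷4 = 0, so 4+1+0 = 5.
Friday + 5 ≡ Wednesday — that's 2249's doomsday.
In March the doomsday date is Mar 14.
Mar 28 is 14 days after Mar 14; 14 mod 7 = 0, so Wednesday + 0 = Wednesday.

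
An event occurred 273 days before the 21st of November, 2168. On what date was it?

February 22, 2168

−21 → Oct 31, 2168 (end of Oct, 31 days; 252 left).
−31 → Sep 30, 2168 (end of Sep, 30 days; 221 left).
−30 → Aug 31, 2168 (end of Aug, 31 days; 191 left).
−31 → Jul 31, 2168 (end of Jul, 31 days; 160 left).
−31 → Jun 30, 2168 (end of Jun, 30 days; 129 left).
−30 → May 31, 2168 (end of May, 31 days; 99 left).
−31 → Apr 30, 2168 (end of Apr, 30 days; 68 left).
−30 → Mar 31, 2168 (end of Mar, 31 days; 38 left).
−31 → Feb 29, 2168 (end of Feb, 29 days; 7 left).
−7 → Feb 22, 2168.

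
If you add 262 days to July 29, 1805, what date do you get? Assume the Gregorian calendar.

Jul has 31 days: +3 → Aug 1, 1805 (259 left).
Aug has 31 days: +31 → Sep 1, 1805 (228 left).
Sep has 30 days: +30 → Oct 1, 1805 (198 left).
Oct has 31 days: +31 → Nov 1, 1805 (167 left).
Nov has 30 days: +30 → Dec 1, 1805 (137 left).
Dec has 31 days: +31 → Jan 1, 1806 (106 left).
Jan has 31 days: +31 → Feb 1, 1806 (75 left).
Feb has 28 days: +28 → Mar 1, 1806 (47 left).
Mar has 31 days: +31 → Apr 1, 1806 (16 left).
+16 → Apr 17, 1806.

April 17, 1806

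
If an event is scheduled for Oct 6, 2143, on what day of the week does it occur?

Sunday

Doomsday rule: the anchor day for the 2100s is Sunday. For year 43: 43÷12 = 3 r 7, and 7÷4 = 1, so 3+7+1 = 11.
Sunday + 11 ≡ Thursday — that's 2143's doomsday.
In October the doomsday date is Oct 10.
Oct 6 is 4 days before Oct 10; 4 mod 7 = 4, so Thursday − 4 = Sunday.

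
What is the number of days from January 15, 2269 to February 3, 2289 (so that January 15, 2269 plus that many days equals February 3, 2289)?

7324

Jan 15, 2269 → Jan 15, 2270: 365 days.
Jan 15, 2270 → Jan 15, 2271: 365 days.
Jan 15, 2271 → Jan 15, 2272: 365 days.
Jan 15, 2272 → Jan 15, 2273: 366 days (Feb 29, 2272 is in that span).
Jan 15, 2273 → Jan 15, 2274: 365 days.
Jan 15, 2274 → Jan 15, 2275: 365 days.
Jan 15, 2275 → Jan 15, 2276: 365 days.
Jan 15, 2276 → Jan 15, 2277: 366 days (Feb 29, 2276 is in that span).
Jan 15, 2277 → Jan 15, 2278: 365 days.
Jan 15, 2278 → Jan 15, 2279: 365 days.
Jan 15, 2279 → Jan 15, 2280: 365 days.
Jan 15, 2280 → Jan 15, 2281: 366 days (Feb 29, 2280 is in that span).
Jan 15, 2281 → Jan 15, 2282: 365 days.
Jan 15, 2282 → Jan 15, 2283: 365 days.
Jan 15, 2283 → Jan 15, 2284: 365 days.
Jan 15, 2284 → Jan 15, 2285: 366 days (Feb 29, 2284 is in that span).
Jan 15, 2285 → Jan 15, 2286: 365 days.
Jan 15, 2286 → Jan 15, 2287: 365 days.
Jan 15, 2287 → Jan 15, 2288: 365 days.
Jan 15, 2288 → Feb 15, 2288: 31 days (January has 31).
Feb 15, 2288 → Mar 15, 2288: 29 days (February has 29).
Mar 15, 2288 → Apr 15, 2288: 31 days (March has 31).
Apr 15, 2288 → May 15, 2288: 30 days (April has 30).
May 15, 2288 → Jun 15, 2288: 31 days (May has 31).
Jun 15, 2288 → Jul 15, 2288: 30 days (June has 30).
Jul 15, 2288 → Aug 15, 2288: 31 days (July has 31).
Aug 15, 2288 → Sep 15, 2288: 31 days (August has 31).
Sep 15, 2288 → Oct 15, 2288: 30 days (September has 30).
Oct 15, 2288 → Nov 15, 2288: 31 days (October has 31).
Nov 15, 2288 → Dec 15, 2288: 30 days (November has 30).
Dec 15, 2288 → Jan 15, 2289: 31 days (December has 31).
Jan 15, 2289 → Feb 3, 2289: 19 days.
Total: 7324 days.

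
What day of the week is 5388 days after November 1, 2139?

First find the weekday of Nov 1, 2139. Doomsday rule: the anchor day for the 2100s is Sunday. For year 39: 39÷12 = 3 r 3, and 3÷4 = 0, so 3+3+0 = 6.
Sunday + 6 ≡ Saturday — that's 2139's doomsday.
In November the doomsday date is Nov 7.
Nov 1 is 6 days before Nov 7; 6 mod 7 = 6, so Saturday − 6 = Sunday.
5388 mod 7 = 5, so 5388 days after a Sunday is Sunday + 5 = Friday.

Friday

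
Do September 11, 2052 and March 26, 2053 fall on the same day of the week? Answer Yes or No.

From Sep 11, 2052 to Mar 26, 2053 is 196 days.
196 mod 7 = 0, so they are the same weekday.
(Sep 11, 2052 is a Wednesday; Mar 26, 2053 is a Wednesday.)

Yes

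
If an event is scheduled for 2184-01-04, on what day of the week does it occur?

Sunday

Doomsday rule: the anchor day for the 2100s is Sunday. For year 84: 84÷12 = 7 r 0, and 0÷4 = 0, so 7+0+0 = 7.
Sunday + 7 ≡ Sunday — that's 2184's doomsday.
In January the doomsday date is Jan 4 (2184 is a leap year (divisible by 4)).
Jan 4 is the doomsday itself: Sunday.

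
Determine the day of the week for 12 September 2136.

Doomsday rule: the anchor day for the 2100s is Sunday. For year 36: 36÷12 = 3 r 0, and 0÷4 = 0, so 3+0+0 = 3.
Sunday + 3 ≡ Wednesday — that's 2136's doomsday.
In September the doomsday date is Sep 5.
Sep 12 is 7 days after Sep 5; 7 mod 7 = 0, so Wednesday + 0 = Wednesday.

Wednesday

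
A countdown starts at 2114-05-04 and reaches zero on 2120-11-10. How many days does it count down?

May 4, 2114 → May 4, 2115: 365 days.
May 4, 2115 → May 4, 2116: 366 days (Feb 29, 2116 is in that span).
May 4, 2116 → May 4, 2117: 365 days.
May 4, 2117 → May 4, 2118: 365 days.
May 4, 2118 → May 4, 2119: 365 days.
May 4, 2119 → May 4, 2120: 366 days (Feb 29, 2120 is in that span).
May 4, 2120 → Jun 4, 2120: 31 days (May has 31).
Jun 4, 2120 → Jul 4, 2120: 30 days (June has 30).
Jul 4, 2120 → Aug 4, 2120: 31 days (July has 31).
Aug 4, 2120 → Sep 4, 2120: 31 days (August has 31).
Sep 4, 2120 → Oct 4, 2120: 30 days (September has 30).
Oct 4, 2120 → Nov 4, 2120: 31 days (October has 31).
Nov 4, 2120 → Nov 10, 2120: 6 days.
Total: 2382 days.

2382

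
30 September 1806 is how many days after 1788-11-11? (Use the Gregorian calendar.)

Nov 11, 1788 → Nov 11, 1789: 365 days.
Nov 11, 1789 → Nov 11, 1790: 365 days.
Nov 11, 1790 → Nov 11, 1791: 365 days.
Nov 11, 1791 → Nov 11, 1792: 366 days (Feb 29, 1792 is in that span).
Nov 11, 1792 → Nov 11, 1793: 365 days.
Nov 11, 1793 → Nov 11, 1794: 365 days.
Nov 11, 1794 → Nov 11, 1795: 365 days.
Nov 11, 1795 → Nov 11, 1796: 366 days (Feb 29, 1796 is in that span).
Nov 11, 1796 → Nov 11, 1797: 365 days.
Nov 11, 1797 → Nov 11, 1798: 365 days.
Nov 11, 1798 → Nov 11, 1799: 365 days.
Nov 11, 1799 → Nov 11, 1800: 365 days.
Nov 11, 1800 → Nov 11, 1801: 365 days.
Nov 11, 1801 → Nov 11, 1802: 365 days.
Nov 11, 1802 → Nov 11, 1803: 365 days.
Nov 11, 1803 → Nov 11, 1804: 366 days (Feb 29, 1804 is in that span).
Nov 11, 1804 → Nov 11, 1805: 365 days.
Nov 11, 1805 → Dec 11, 1805: 30 days (November has 30).
Dec 11, 1805 → Jan 11, 1806: 31 days (December has 31).
Jan 11, 1806 → Feb 11, 1806: 31 days (January has 31).
Feb 11, 1806 → Mar 11, 1806: 28 days (February has 28).
Mar 11, 1806 → Apr 11, 1806: 31 days (March has 31).
Apr 11, 1806 → May 11, 1806: 30 days (April has 30).
May 11, 1806 → Jun 11, 1806: 31 days (May has 31).
Jun 11, 1806 → Jul 11, 1806: 30 days (June has 30).
Jul 11, 1806 → Aug 11, 1806: 31 days (July has 31).
Aug 11, 1806 → Sep 11, 1806: 31 days (August has 31).
Sep 11, 1806 → Sep 30, 1806: 19 days.
Total: 6531 days.

6531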